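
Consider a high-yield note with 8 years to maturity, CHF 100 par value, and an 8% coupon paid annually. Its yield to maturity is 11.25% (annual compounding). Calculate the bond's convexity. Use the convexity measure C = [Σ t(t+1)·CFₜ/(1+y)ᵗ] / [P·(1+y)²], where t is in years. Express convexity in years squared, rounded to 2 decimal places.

39.44

With y = 0.1125:
  t   CF        PV=CF/(1+0.1125)^t    t·PV        t(t+1)·PV
  1         8.00         7.1910         7.1910          14.3820
  2         8.00         6.4638        12.9277          38.7830
  3         8.00         5.8102        17.4306          69.7222
  4         8.00         5.2226        20.8906         104.4528
  5         8.00         4.6945        23.4725         140.8352
  6         8.00         4.2198        25.3187         177.2308
  7         8.00         3.7931        26.5514         212.4114
  8       108.00        46.0282       368.2253       3,314.0274
  Σ                     83.4232       502.0077       4,071.8448
P = 83.4232.
Convexity = Σ t(t+1)·PV / [P·(1+y)²] = 4,071.8448 / (83.4232 × 1.237656) = 39.43706.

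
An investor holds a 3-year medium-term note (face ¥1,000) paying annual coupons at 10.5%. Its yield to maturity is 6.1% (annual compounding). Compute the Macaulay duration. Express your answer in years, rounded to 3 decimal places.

Periodic yield y = 0.061. Discount each cash flow and weight by its year:
  t   CF        PV=CF/(1+0.061)^t    t·PV
  1       105.00        98.9632        98.9632
  2       105.00        93.2736       186.5471
  3     1,105.00       925.1585     2,775.4754
  Σ                  1,117.3953     3,060.9857
Price P = Σ PV = 1,117.3953.
Macaulay duration = Σ(t·PV) / P = 3,060.9857 / 1,117.3953 = 2.73939 years.

2.739 years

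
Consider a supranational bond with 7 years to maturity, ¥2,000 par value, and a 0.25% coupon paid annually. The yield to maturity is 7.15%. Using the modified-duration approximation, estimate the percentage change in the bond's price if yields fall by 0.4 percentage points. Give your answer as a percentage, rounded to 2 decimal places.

Periodic yield y = 0.0715. Modified duration first:
  t   CF        PV=CF/(1+0.0715)^t    t·PV
  1         5.00         4.6664         4.6664
  2         5.00         4.3550         8.7099
  3         5.00         4.0644        12.1931
  4         5.00         3.7932        15.1726
  5         5.00         3.5400        17.7002
  6         5.00         3.3038        19.8229
  7     2,005.00     1,236.4289     8,655.0023
  Σ                  1,260.1516     8,733.2676
P = 1,260.1516; D_Mac = 6.93033 yrs; D_mod = 6.93033/(1+0.0715) = 6.46788 yrs.
ΔP/P ≈ -D_mod · Δy = -6.46788 × (-0.004) = +0.025872 = +2.5872%.

+2.59%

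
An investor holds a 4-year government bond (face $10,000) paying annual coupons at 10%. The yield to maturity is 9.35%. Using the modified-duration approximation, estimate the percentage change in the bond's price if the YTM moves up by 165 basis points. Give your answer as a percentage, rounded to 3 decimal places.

Periodic yield y = 0.0935. Modified duration first:
  t   CF        PV=CF/(1+0.0935)^t    t·PV
  1     1,000.00       914.4947       914.4947
  2     1,000.00       836.3006     1,672.6013
  3     1,000.00       764.7925     2,294.3776
  4    11,000.00     7,693.3862    30,773.5449
  Σ                 10,208.9741    35,655.0185
P = 10,208.9741; D_Mac = 3.49252 yrs; D_mod = 3.49252/(1+0.0935) = 3.19389 yrs.
ΔP/P ≈ -D_mod · Δy = -3.19389 × (+0.0165) = -0.052699 = -5.2699%.

-5.270%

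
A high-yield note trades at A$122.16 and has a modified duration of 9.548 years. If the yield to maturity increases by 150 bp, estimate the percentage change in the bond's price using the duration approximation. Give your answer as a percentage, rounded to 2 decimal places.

-14.32%

Duration approximation: ΔP/P ≈ -D_mod · Δy = -9.548 × (+0.015) = -0.143220.
As a percentage: -14.3220%.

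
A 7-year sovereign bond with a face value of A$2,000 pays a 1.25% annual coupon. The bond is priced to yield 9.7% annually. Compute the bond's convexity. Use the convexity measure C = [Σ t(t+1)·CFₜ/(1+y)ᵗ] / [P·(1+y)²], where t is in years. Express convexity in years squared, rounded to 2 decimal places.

With y = 0.097:
  t   CF        PV=CF/(1+0.097)^t    t·PV        t(t+1)·PV
  1        25.00        22.7894        22.7894          45.5789
  2        25.00        20.7743        41.5486         124.6459
  3        25.00        18.9374        56.8122         227.2487
  4        25.00        17.2629        69.0516         345.2578
  5        25.00        15.7365        78.6823         472.0936
  6        25.00        14.3450        86.0699         602.4896
  7     2,025.00     1,059.2016     7,414.4113      59,315.2905
  Σ                  1,169.0471     7,769.3653      61,132.6049
P = 1,169.0471.
Convexity = Σ t(t+1)·PV / [P·(1+y)²] = 61,132.6049 / (1,169.0471 × 1.203409) = 43.45379.

43.45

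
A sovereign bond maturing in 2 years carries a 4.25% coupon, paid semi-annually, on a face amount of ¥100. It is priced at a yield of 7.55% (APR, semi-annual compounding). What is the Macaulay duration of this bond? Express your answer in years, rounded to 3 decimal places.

1.936 years

Periodic yield y = 0.03775. Discount each cash flow and weight by its period:
  t   CF        PV=CF/(1+0.03775)^t    t·PV
  1        2.125         2.0477         2.0477
  2        2.125         1.9732         3.9464
  3        2.125         1.9014         5.7043
  4      102.125        88.0564       352.2257
  Σ                     93.9788       363.9242
Price P = Σ PV = 93.9788.
Macaulay duration = Σ(t·PV) / P = 363.9242 / 93.9788 = 3.87241 half-year periods.
In years: 3.87241 / 2 = 1.93620 years.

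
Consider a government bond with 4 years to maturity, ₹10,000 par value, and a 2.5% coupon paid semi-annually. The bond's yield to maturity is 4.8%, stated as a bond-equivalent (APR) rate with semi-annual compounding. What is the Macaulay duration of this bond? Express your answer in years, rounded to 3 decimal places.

Periodic yield y = 0.024. Discount each cash flow and weight by its period:
  t   CF        PV=CF/(1+0.024)^t    t·PV
  1       125.00       122.0703       122.0703
  2       125.00       119.2093       238.4186
  3       125.00       116.4153       349.2460
  4       125.00       113.6868       454.7474
  5       125.00       111.0223       555.1115
  6       125.00       108.4202       650.5213
  7       125.00       105.8791       741.1538
  8    10,125.00     8,375.2037    67,001.6296
  Σ                  9,171.9071    70,112.8985
Price P = Σ PV = 9,171.9071.
Macaulay duration = Σ(t·PV) / P = 70,112.8985 / 9,171.9071 = 7.64431 half-year periods.
In years: 7.64431 / 2 = 3.82215 years.

3.822 years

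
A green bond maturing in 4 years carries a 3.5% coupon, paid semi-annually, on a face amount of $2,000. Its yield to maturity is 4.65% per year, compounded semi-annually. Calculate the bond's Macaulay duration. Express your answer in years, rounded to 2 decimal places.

3.76 years

Periodic yield y = 0.02325. Discount each cash flow and weight by its period:
  t   CF        PV=CF/(1+0.02325)^t    t·PV
  1        35.00        34.2047        34.2047
  2        35.00        33.4275        66.8551
  3        35.00        32.6680        98.0041
  4        35.00        31.9257       127.7030
  5        35.00        31.2003       156.0017
  6        35.00        30.4914       182.9485
  7        35.00        29.7986       208.5902
  8     2,035.00     1,693.2083    13,545.6663
  Σ                  1,916.9247    14,419.9735
Price P = Σ PV = 1,916.9247.
Macaulay duration = Σ(t·PV) / P = 14,419.9735 / 1,916.9247 = 7.52245 half-year periods.
In years: 7.52245 / 2 = 3.76123 years.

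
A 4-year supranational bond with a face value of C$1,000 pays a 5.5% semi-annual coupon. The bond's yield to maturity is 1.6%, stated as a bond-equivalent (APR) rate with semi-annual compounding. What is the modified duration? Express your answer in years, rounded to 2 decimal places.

Periodic yield y = 0.008. First find Macaulay duration:
  t   CF        PV=CF/(1+0.008)^t    t·PV
  1        27.50        27.2817        27.2817
  2        27.50        27.0652        54.1304
  3        27.50        26.8504        80.5513
  4        27.50        26.6373       106.5493
  5        27.50        26.4259       132.1296
  6        27.50        26.2162       157.2971
  7        27.50        26.0081       182.0568
  8     1,027.50       964.0456     7,712.3647
  Σ                  1,150.5305     8,452.3610
P = 1,150.5305; Macaulay duration = 8,452.3610 / 1,150.5305 = 7.34649 half-year periods = 3.67325 years.
Modified duration = D_Mac / (1 + y) = 3.67325 / 1.008 = 3.64409 years.

3.64 years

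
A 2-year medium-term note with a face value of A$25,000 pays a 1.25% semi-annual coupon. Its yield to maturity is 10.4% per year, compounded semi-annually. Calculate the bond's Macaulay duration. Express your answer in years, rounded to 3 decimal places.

1.979 years

Periodic yield y = 0.052. Discount each cash flow and weight by its period:
  t   CF        PV=CF/(1+0.052)^t    t·PV
  1       156.25       148.5266       148.5266
  2       156.25       141.1850       282.3700
  3       156.25       134.2063       402.6188
  4    25,156.25    20,539.1725    82,156.6901
  Σ                 20,963.0904    82,990.2055
Price P = Σ PV = 20,963.0904.
Macaulay duration = Σ(t·PV) / P = 82,990.2055 / 20,963.0904 = 3.95887 half-year periods.
In years: 3.95887 / 2 = 1.97944 years.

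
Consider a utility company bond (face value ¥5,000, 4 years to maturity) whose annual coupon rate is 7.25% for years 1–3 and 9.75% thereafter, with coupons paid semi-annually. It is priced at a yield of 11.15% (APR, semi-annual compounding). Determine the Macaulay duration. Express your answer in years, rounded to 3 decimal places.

Periodic yield y = 0.05575. Discount each cash flow and weight by its period:
  t   CF        PV=CF/(1+0.05575)^t    t·PV
  1       181.25       171.6789       171.6789
  2       181.25       162.6132       325.2264
  3       181.25       154.0263       462.0788
  4       181.25       145.8927       583.5709
  5       181.25       138.1887       690.9436
  6       181.25       130.8915       785.3491
  7       243.75       166.7312     1,167.1187
  8     5,243.75     3,397.4514    27,179.6115
  Σ                  4,467.4740    31,365.5778
Price P = Σ PV = 4,467.4740.
Macaulay duration = Σ(t·PV) / P = 31,365.5778 / 4,467.4740 = 7.02088 half-year periods.
In years: 7.02088 / 2 = 3.51044 years.

3.510 years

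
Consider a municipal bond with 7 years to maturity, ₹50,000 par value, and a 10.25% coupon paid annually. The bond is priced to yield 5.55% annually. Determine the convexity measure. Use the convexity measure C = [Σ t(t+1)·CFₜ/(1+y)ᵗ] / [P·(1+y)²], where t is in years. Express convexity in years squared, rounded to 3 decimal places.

With y = 0.0555:
  t   CF        PV=CF/(1+0.0555)^t    t·PV        t(t+1)·PV
  1     5,125.00     4,855.5187     4,855.5187       9,711.0374
  2     5,125.00     4,600.2072     9,200.4144      27,601.2433
  3     5,125.00     4,358.3204    13,074.9613      52,299.8451
  4     5,125.00     4,129.1525    16,516.6099      82,583.0493
  5     5,125.00     3,912.0345    19,560.1727     117,361.0364
  6     5,125.00     3,706.3331    22,237.9984     155,665.9887
  7    55,125.00    37,769.4742   264,386.3194   2,115,090.5554
  Σ                 63,331.0406   349,831.9948   2,560,312.7556
P = 63,331.0406.
Convexity = Σ t(t+1)·PV / [P·(1+y)²] = 2,560,312.7556 / (63,331.0406 × 1.114080) = 36.28774.

36.288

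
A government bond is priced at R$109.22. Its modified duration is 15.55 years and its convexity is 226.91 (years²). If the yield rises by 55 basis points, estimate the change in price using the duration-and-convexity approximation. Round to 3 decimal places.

Duration effect: -D_mod·Δy = -15.55 × (+0.0055) = -0.085525
Convexity effect: ½·C·(Δy)² = 0.5 × 226.91 × (0.0055)² = +0.00343201375
ΔP/P ≈ -0.085525 + 0.00343201375 = -0.08209298625
ΔP ≈ 109.22 × (-0.08209298625) = -8.966195958225.

-R$8.966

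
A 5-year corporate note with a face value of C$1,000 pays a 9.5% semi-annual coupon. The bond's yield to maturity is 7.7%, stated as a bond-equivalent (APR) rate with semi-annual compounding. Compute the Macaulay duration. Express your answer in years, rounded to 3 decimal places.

4.130 years

Periodic yield y = 0.0385. Discount each cash flow and weight by its period:
  t   CF        PV=CF/(1+0.0385)^t    t·PV
  1        47.50        45.7390        45.7390
  2        47.50        44.0434        88.0868
  3        47.50        42.4106       127.2317
  4        47.50        40.8383       163.3532
  5        47.50        39.3243       196.6215
  6        47.50        37.8665       227.1987
  7        47.50        36.4626       255.2385
  8        47.50        35.1109       280.8870
  9        47.50        33.8092       304.2829
  10    1,047.50       717.9414     7,179.4144
  Σ                  1,073.5462     8,868.0538
Price P = Σ PV = 1,073.5462.
Macaulay duration = Σ(t·PV) / P = 8,868.0538 / 1,073.5462 = 8.26052 half-year periods.
In years: 8.26052 / 2 = 4.13026 years.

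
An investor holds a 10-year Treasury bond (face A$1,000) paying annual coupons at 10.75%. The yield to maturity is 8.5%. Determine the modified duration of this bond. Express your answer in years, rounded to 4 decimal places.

Periodic yield y = 0.085. First find Macaulay duration:
  t   CF        PV=CF/(1+0.085)^t    t·PV
  1       107.50        99.0783        99.0783
  2       107.50        91.3164       182.6329
  3       107.50        84.1626       252.4879
  4       107.50        77.5692       310.2769
  5       107.50        71.4924       357.4619
  6       107.50        65.8916       395.3496
  7       107.50        60.7296       425.1071
  8       107.50        55.9720       447.7757
  9       107.50        51.5871       464.2836
  10    1,107.50       489.8311     4,898.3110
  Σ                  1,147.6303     7,832.7649
P = 1,147.6303; Macaulay duration = 7,832.7649 / 1,147.6303 = 6.82516 years.
Modified duration = D_Mac / (1 + y) = 6.82516 / 1.085 = 6.29047 years.

6.2905 years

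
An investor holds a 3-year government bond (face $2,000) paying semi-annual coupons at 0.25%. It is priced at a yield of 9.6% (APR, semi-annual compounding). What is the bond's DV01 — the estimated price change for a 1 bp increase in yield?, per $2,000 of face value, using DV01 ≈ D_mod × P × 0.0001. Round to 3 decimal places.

$0.434

Periodic yield y = 0.048.
  t   CF        PV=CF/(1+0.048)^t    t·PV
  1         2.50         2.3855         2.3855
  2         2.50         2.2762         4.5525
  3         2.50         2.1720         6.5159
  4         2.50         2.0725         8.2900
  5         2.50         1.9776         9.8879
  6     2,002.50     1,511.4884     9,068.9306
  Σ                  1,522.3722     9,100.5624
P = 1,522.3722; D_Mac = 5.97788 half-year periods = 2.98894 yrs; D_mod = 2.85204 yrs.
DV01 ≈ 2.85204 × 1,522.3722 × 0.0001 = 0.434187.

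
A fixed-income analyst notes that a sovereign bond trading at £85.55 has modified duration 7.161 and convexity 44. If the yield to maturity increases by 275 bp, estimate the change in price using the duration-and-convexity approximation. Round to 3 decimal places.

-£15.424

Duration effect: -D_mod·Δy = -7.161 × (+0.0275) = -0.1969275
Convexity effect: ½·C·(Δy)² = 0.5 × 44 × (0.0275)² = +0.0166375
ΔP/P ≈ -0.1969275 + 0.0166375 = -0.180290
ΔP ≈ 85.55 × (-0.180290) = -15.4238095.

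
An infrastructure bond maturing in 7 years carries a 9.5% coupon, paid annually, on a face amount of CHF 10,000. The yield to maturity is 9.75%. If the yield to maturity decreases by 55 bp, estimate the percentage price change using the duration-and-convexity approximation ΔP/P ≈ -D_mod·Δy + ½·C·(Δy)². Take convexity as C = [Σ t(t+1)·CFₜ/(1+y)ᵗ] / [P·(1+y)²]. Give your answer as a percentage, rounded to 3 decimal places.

With y = 0.0975:
  t   CF        PV=CF/(1+0.0975)^t    t·PV        t(t+1)·PV
  1       950.00       865.6036       865.6036       1,731.2073
  2       950.00       788.7049     1,577.4098       4,732.2295
  3       950.00       718.6377     2,155.9132       8,623.6528
  4       950.00       654.7952     2,619.1808      13,095.9041
  5       950.00       596.6243     2,983.1217      17,898.7299
  6       950.00       543.6213     3,261.7276      22,832.0929
  7    10,950.00     5,709.2941    39,965.0588     319,720.4708
  Σ                  9,877.2812    53,428.0156     388,634.2873
P = 9,877.2812; D_Mac = 5.40918 yrs; D_mod = 4.92864 yrs; C = 32.66590.
Duration effect: -4.92864 × (-0.0055) = +0.027108
Convexity effect: 0.5 × 32.66590 × (-0.0055)² = +0.0004941
ΔP/P ≈ +0.027108 + 0.0004941 = +0.027602 = +2.7602%.

+2.760%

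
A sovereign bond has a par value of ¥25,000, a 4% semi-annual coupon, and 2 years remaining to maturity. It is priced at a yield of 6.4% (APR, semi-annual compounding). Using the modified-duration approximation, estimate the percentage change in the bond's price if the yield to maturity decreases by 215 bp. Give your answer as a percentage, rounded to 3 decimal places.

Periodic yield y = 0.032. Modified duration first:
  t   CF        PV=CF/(1+0.032)^t    t·PV
  1       500.00       484.4961       484.4961
  2       500.00       469.4730       938.9460
  3       500.00       454.9157     1,364.7471
  4    25,500.00    22,481.2985    89,925.1938
  Σ                 23,890.1833    92,713.3830
P = 23,890.1833; D_Mac = 3.88082 half-year periods = 1.94041 yrs; D_mod = 1.94041/(1+0.032) = 1.88024 yrs.
ΔP/P ≈ -D_mod · Δy = -1.88024 × (-0.0215) = +0.040425 = +4.0425%.

+4.043%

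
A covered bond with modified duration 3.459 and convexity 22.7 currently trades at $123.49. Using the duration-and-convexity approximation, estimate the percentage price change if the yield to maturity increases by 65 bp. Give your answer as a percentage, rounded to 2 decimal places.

-2.20%

Duration effect: -D_mod·Δy = -3.459 × (+0.0065) = -0.0224835
Convexity effect: ½·C·(Δy)² = 0.5 × 22.7 × (0.0065)² = +0.0004795375
ΔP/P ≈ -0.0224835 + 0.0004795375 = -0.0220039625
= -2.20039625%.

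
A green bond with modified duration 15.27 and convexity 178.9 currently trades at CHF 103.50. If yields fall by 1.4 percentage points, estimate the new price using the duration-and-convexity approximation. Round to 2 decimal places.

Duration effect: -D_mod·Δy = -15.27 × (-0.014) = +0.213780
Convexity effect: ½·C·(Δy)² = 0.5 × 178.9 × (-0.014)² = +0.0175322
ΔP/P ≈ +0.213780 + 0.0175322 = +0.2313122
New price ≈ 103.50 × (1 + 0.2313122) = 127.4408127.

CHF 127.44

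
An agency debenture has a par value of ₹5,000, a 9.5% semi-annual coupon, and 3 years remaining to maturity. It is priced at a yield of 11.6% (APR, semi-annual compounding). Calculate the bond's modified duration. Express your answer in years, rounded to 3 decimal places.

2.523 years

Periodic yield y = 0.058. First find Macaulay duration:
  t   CF        PV=CF/(1+0.058)^t    t·PV
  1       237.50       224.4802       224.4802
  2       237.50       212.1741       424.3481
  3       237.50       200.5426       601.6278
  4       237.50       189.5488       758.1950
  5       237.50       179.1576       895.7881
  6     5,237.50     3,734.3071    22,405.8426
  Σ                  4,740.2103    25,310.2817
P = 4,740.2103; Macaulay duration = 25,310.2817 / 4,740.2103 = 5.33949 half-year periods = 2.66974 years.
Modified duration = D_Mac / (1 + y) = 2.66974 / 1.058 = 2.52339 years.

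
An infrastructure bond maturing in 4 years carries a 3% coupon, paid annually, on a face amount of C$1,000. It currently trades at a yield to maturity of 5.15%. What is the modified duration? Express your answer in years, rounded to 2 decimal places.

3.63 years

Periodic yield y = 0.0515. First find Macaulay duration:
  t   CF        PV=CF/(1+0.0515)^t    t·PV
  1        30.00        28.5307        28.5307
  2        30.00        27.1333        54.2666
  3        30.00        25.8044        77.4131
  4     1,030.00       842.5586     3,370.2344
  Σ                    924.0270     3,530.4448
P = 924.0270; Macaulay duration = 3,530.4448 / 924.0270 = 3.82072 years.
Modified duration = D_Mac / (1 + y) = 3.82072 / 1.0515 = 3.63359 years.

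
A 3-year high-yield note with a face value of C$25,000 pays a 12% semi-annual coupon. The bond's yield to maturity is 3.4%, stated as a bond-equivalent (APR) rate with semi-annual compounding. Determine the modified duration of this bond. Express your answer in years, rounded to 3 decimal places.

Periodic yield y = 0.017. First find Macaulay duration:
  t   CF        PV=CF/(1+0.017)^t    t·PV
  1     1,500.00     1,474.9263     1,474.9263
  2     1,500.00     1,450.2716     2,900.5433
  3     1,500.00     1,426.0291     4,278.0874
  4     1,500.00     1,402.1919     5,608.7675
  5     1,500.00     1,378.7531     6,893.7654
  6    26,500.00    23,950.8073   143,704.8437
  Σ                 31,082.9793   164,860.9336
P = 31,082.9793; Macaulay duration = 164,860.9336 / 31,082.9793 = 5.30390 half-year periods = 2.65195 years.
Modified duration = D_Mac / (1 + y) = 2.65195 / 1.017 = 2.60762 years.

2.608 years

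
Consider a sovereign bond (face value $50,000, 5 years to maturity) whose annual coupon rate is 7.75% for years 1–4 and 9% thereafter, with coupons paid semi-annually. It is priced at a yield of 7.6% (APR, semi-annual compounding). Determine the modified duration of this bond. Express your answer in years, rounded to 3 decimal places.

Periodic yield y = 0.038. First find Macaulay duration:
  t   CF        PV=CF/(1+0.038)^t    t·PV
  1     1,937.50     1,866.5703     1,866.5703
  2     1,937.50     1,798.2373     3,596.4746
  3     1,937.50     1,732.4059     5,197.2177
  4     1,937.50     1,668.9845     6,675.9379
  5     1,937.50     1,607.8849     8,039.4243
  6     1,937.50     1,549.0220     9,294.1321
  7     1,937.50     1,492.3141    10,446.1986
  8     1,937.50     1,437.6822    11,501.4573
  9     2,250.00     1,608.4454    14,476.0090
  10   52,250.00    35,984.2752   359,842.7521
  Σ                 50,745.8218   430,936.1739
P = 50,745.8218; Macaulay duration = 430,936.1739 / 50,745.8218 = 8.49205 half-year periods = 4.24603 years.
Modified duration = D_Mac / (1 + y) = 4.24603 / 1.038 = 4.09058 years.

4.091 years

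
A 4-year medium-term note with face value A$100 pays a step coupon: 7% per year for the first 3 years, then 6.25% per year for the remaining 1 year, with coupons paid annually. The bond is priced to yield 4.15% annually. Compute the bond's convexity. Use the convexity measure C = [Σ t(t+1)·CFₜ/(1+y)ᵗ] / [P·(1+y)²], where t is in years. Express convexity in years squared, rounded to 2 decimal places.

With y = 0.0415:
  t   CF        PV=CF/(1+0.0415)^t    t·PV        t(t+1)·PV
  1         7.00         6.7211         6.7211          13.4422
  2         7.00         6.4533        12.9065          38.7196
  3         7.00         6.1961        18.5884          74.3535
  4       106.25        90.3009       361.2034       1,806.0170
  Σ                    109.6713       399.4194       1,932.5323
P = 109.6713.
Convexity = Σ t(t+1)·PV / [P·(1+y)²] = 1,932.5323 / (109.6713 × 1.084722) = 16.24483.

16.24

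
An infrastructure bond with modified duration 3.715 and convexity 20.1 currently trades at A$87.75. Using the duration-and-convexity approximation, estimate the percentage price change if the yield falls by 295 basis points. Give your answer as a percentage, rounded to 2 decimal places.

+11.83%

Duration effect: -D_mod·Δy = -3.715 × (-0.0295) = +0.1095925
Convexity effect: ½·C·(Δy)² = 0.5 × 20.1 × (-0.0295)² = +0.0087460125
ΔP/P ≈ +0.1095925 + 0.0087460125 = +0.1183385125
= +11.83385125%.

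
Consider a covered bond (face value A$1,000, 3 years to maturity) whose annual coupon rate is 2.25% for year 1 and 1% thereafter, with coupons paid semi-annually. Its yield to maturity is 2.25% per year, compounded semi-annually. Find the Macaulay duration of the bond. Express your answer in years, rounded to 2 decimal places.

Periodic yield y = 0.01125. Discount each cash flow and weight by its period:
  t   CF        PV=CF/(1+0.01125)^t    t·PV
  1        11.25        11.1248        11.1248
  2        11.25        11.0011        22.0022
  3         5.00         4.8350        14.5049
  4         5.00         4.7812        19.1248
  5         5.00         4.7280        23.6400
  6     1,005.00       939.7555     5,638.5327
  Σ                    976.2255     5,728.9294
Price P = Σ PV = 976.2255.
Macaulay duration = Σ(t·PV) / P = 5,728.9294 / 976.2255 = 5.86845 half-year periods.
In years: 5.86845 / 2 = 2.93422 years.

2.93 years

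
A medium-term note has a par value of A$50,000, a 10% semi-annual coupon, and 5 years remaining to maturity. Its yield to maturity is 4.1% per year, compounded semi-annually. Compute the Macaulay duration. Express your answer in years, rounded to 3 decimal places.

Periodic yield y = 0.0205. Discount each cash flow and weight by its period:
  t   CF        PV=CF/(1+0.0205)^t    t·PV
  1     2,500.00     2,449.7795     2,449.7795
  2     2,500.00     2,400.5679     4,801.1358
  3     2,500.00     2,352.3448     7,057.0344
  4     2,500.00     2,305.0905     9,220.3618
  5     2,500.00     2,258.7854    11,293.9268
  6     2,500.00     2,213.4104    13,280.4626
  7     2,500.00     2,168.9470    15,182.6292
  8     2,500.00     2,125.3768    17,003.0144
  9     2,500.00     2,082.6818    18,744.1364
  10   52,500.00    42,857.7348   428,577.3477
  Σ                 63,214.7189   527,609.8288
Price P = Σ PV = 63,214.7189.
Macaulay duration = Σ(t·PV) / P = 527,609.8288 / 63,214.7189 = 8.34631 half-year periods.
In years: 8.34631 / 2 = 4.17316 years.

4.173 years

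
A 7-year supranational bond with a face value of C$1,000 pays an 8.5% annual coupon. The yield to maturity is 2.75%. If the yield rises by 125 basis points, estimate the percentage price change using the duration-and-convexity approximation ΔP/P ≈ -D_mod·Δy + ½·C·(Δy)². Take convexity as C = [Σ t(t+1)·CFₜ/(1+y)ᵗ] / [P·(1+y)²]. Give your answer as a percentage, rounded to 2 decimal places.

-6.71%

With y = 0.0275:
  t   CF        PV=CF/(1+0.0275)^t    t·PV        t(t+1)·PV
  1        85.00        82.7251        82.7251         165.4501
  2        85.00        80.5110       161.0220         483.0660
  3        85.00        78.3562       235.0686         940.2745
  4        85.00        76.2591       305.0363       1,525.1817
  5        85.00        74.2181       371.0904       2,226.5427
  6        85.00        72.2317       433.3903       3,033.7321
  7     1,085.00       897.3398     6,281.3785      50,251.0281
  Σ                  1,361.6410     7,869.7113      58,625.2754
P = 1,361.6410; D_Mac = 5.77958 yrs; D_mod = 5.62489 yrs; C = 40.78107.
Duration effect: -5.62489 × (+0.0125) = -0.070311
Convexity effect: 0.5 × 40.78107 × (0.0125)² = +0.0031860
ΔP/P ≈ -0.070311 + 0.0031860 = -0.067125 = -6.7125%.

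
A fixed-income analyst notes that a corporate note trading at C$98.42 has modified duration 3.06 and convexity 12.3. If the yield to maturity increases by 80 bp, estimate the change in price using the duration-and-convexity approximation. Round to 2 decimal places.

Duration effect: -D_mod·Δy = -3.06 × (+0.008) = -0.024480
Convexity effect: ½·C·(Δy)² = 0.5 × 12.3 × (0.008)² = +0.0003936
ΔP/P ≈ -0.024480 + 0.0003936 = -0.0240864
ΔP ≈ 98.42 × (-0.0240864) = -2.370583488.

-C$2.37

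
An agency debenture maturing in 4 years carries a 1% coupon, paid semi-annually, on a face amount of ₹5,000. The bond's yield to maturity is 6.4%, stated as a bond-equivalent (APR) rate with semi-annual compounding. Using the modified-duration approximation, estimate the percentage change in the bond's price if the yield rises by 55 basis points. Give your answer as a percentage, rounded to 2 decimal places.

Periodic yield y = 0.032. Modified duration first:
  t   CF        PV=CF/(1+0.032)^t    t·PV
  1        25.00        24.2248        24.2248
  2        25.00        23.4736        46.9473
  3        25.00        22.7458        68.2374
  4        25.00        22.0405        88.1620
  5        25.00        21.3571       106.7853
  6        25.00        20.6948       124.1690
  7        25.00        20.0531       140.3719
  8     5,025.00     3,905.6965    31,245.5717
  Σ                  4,060.2862    31,844.4692
P = 4,060.2862; D_Mac = 7.84291 half-year periods = 3.92146 yrs; D_mod = 3.92146/(1+0.032) = 3.79986 yrs.
ΔP/P ≈ -D_mod · Δy = -3.79986 × (+0.0055) = -0.020899 = -2.0899%.

-2.09%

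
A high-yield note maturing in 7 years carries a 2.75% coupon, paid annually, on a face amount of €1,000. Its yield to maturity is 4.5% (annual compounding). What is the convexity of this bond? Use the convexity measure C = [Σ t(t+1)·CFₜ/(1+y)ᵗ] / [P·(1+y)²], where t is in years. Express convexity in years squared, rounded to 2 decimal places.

45.73

With y = 0.045:
  t   CF        PV=CF/(1+0.045)^t    t·PV        t(t+1)·PV
  1        27.50        26.3158        26.3158          52.6316
  2        27.50        25.1826        50.3651         151.0954
  3        27.50        24.0982        72.2945         289.1779
  4        27.50        23.0604        92.2417         461.2087
  5        27.50        22.0674       110.3370         662.0221
  6        27.50        21.1171       126.7028         886.9196
  7     1,027.50       755.0362     5,285.2537      42,282.0295
  Σ                    896.8777     5,763.5107      44,785.0848
P = 896.8777.
Convexity = Σ t(t+1)·PV / [P·(1+y)²] = 44,785.0848 / (896.8777 × 1.092025) = 45.72646.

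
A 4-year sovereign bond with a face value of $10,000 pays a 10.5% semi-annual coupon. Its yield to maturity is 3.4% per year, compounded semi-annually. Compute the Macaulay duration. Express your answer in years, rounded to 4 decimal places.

3.4467 years

Periodic yield y = 0.017. Discount each cash flow and weight by its period:
  t   CF        PV=CF/(1+0.017)^t    t·PV
  1       525.00       516.2242       516.2242
  2       525.00       507.5951     1,015.1901
  3       525.00       499.1102     1,497.3306
  4       525.00       490.7672     1,963.0686
  5       525.00       482.5636     2,412.8179
  6       525.00       474.4971     2,846.9828
  7       525.00       466.5655     3,265.9586
  8    10,525.00     9,197.1757    73,577.4053
  Σ                 12,634.4985    87,094.9780
Price P = Σ PV = 12,634.4985.
Macaulay duration = Σ(t·PV) / P = 87,094.9780 / 12,634.4985 = 6.89343 half-year periods.
In years: 6.89343 / 2 = 3.44671 years.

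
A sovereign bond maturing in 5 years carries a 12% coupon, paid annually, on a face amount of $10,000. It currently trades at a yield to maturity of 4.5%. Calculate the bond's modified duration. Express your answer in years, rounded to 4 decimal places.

3.9928 years

Periodic yield y = 0.045. First find Macaulay duration:
  t   CF        PV=CF/(1+0.045)^t    t·PV
  1     1,200.00     1,148.3254     1,148.3254
  2     1,200.00     1,098.8759     2,197.7519
  3     1,200.00     1,051.5559     3,154.6678
  4     1,200.00     1,006.2736     4,025.0944
  5    11,200.00     8,987.4517    44,937.2586
  Σ                 13,292.4826    55,463.0981
P = 13,292.4826; Macaulay duration = 55,463.0981 / 13,292.4826 = 4.17252 years.
Modified duration = D_Mac / (1 + y) = 4.17252 / 1.045 = 3.99284 years.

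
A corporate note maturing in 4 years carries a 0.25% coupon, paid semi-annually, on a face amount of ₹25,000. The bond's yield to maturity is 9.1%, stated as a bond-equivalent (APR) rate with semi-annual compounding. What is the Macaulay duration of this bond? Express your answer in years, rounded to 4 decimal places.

3.9783 years

Periodic yield y = 0.0455. Discount each cash flow and weight by its period:
  t   CF        PV=CF/(1+0.0455)^t    t·PV
  1        31.25        29.8900        29.8900
  2        31.25        28.5892        57.1784
  3        31.25        27.3450        82.0350
  4        31.25        26.1549       104.6198
  5        31.25        25.0167       125.0834
  6        31.25        23.9280       143.5678
  7        31.25        22.8866       160.2064
  8    25,031.25    17,534.3730   140,274.9839
  Σ                 17,718.1834   140,977.5647
Price P = Σ PV = 17,718.1834.
Macaulay duration = Σ(t·PV) / P = 140,977.5647 / 17,718.1834 = 7.95666 half-year periods.
In years: 7.95666 / 2 = 3.97833 years.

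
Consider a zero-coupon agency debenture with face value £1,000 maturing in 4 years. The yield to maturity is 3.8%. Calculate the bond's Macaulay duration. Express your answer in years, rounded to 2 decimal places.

A zero-coupon bond has a single cash flow at maturity, so its Macaulay duration equals its maturity: 4 years.

4.00 years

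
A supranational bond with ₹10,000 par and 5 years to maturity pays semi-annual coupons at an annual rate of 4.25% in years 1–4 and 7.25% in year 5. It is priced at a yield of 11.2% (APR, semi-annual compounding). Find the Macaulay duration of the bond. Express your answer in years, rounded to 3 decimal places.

4.473 years

Periodic yield y = 0.056. Discount each cash flow and weight by its period:
  t   CF        PV=CF/(1+0.056)^t    t·PV
  1       212.50       201.2311       201.2311
  2       212.50       190.5597       381.1194
  3       212.50       180.4543       541.3628
  4       212.50       170.8847       683.5389
  5       212.50       161.8227       809.1133
  6       212.50       153.2412       919.4469
  7       212.50       145.1147     1,015.8031
  8       212.50       137.4193     1,099.3540
  9       362.50       221.9897     1,997.9069
  10   10,362.50     6,009.3204    60,093.2042
  Σ                  7,572.0377    67,742.0808
Price P = Σ PV = 7,572.0377.
Macaulay duration = Σ(t·PV) / P = 67,742.0808 / 7,572.0377 = 8.94635 half-year periods.
In years: 8.94635 / 2 = 4.47317 years.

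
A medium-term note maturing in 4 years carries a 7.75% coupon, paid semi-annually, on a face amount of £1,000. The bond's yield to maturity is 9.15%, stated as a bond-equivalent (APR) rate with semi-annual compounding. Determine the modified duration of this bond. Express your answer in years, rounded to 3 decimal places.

Periodic yield y = 0.04575. First find Macaulay duration:
  t   CF        PV=CF/(1+0.04575)^t    t·PV
  1        38.75        37.0547        37.0547
  2        38.75        35.4337        70.8673
  3        38.75        33.8835       101.6505
  4        38.75        32.4011       129.6045
  5        38.75        30.9836       154.9182
  6        38.75        29.6281       177.7689
  7        38.75        28.3320       198.3237
  8     1,038.75       726.2532     5,810.0255
  Σ                    953.9699     6,680.2133
P = 953.9699; Macaulay duration = 6,680.2133 / 953.9699 = 7.00254 half-year periods = 3.50127 years.
Modified duration = D_Mac / (1 + y) = 3.50127 / 1.04575 = 3.34809 years.

3.348 years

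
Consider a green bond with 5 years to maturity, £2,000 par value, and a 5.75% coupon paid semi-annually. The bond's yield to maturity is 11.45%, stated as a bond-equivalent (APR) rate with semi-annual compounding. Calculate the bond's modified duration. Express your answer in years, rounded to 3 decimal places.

Periodic yield y = 0.05725. First find Macaulay duration:
  t   CF        PV=CF/(1+0.05725)^t    t·PV
  1        57.50        54.3864        54.3864
  2        57.50        51.4414       102.8827
  3        57.50        48.6558       145.9674
  4        57.50        46.0211       184.0844
  5        57.50        43.5291       217.6453
  6        57.50        41.1720       247.0318
  7        57.50        38.9425       272.5976
  8        57.50        36.8338       294.6702
  9        57.50        34.8392       313.5531
  10    2,057.50     1,179.1333    11,791.3330
  Σ                  1,574.9545    13,624.1522
P = 1,574.9545; Macaulay duration = 13,624.1522 / 1,574.9545 = 8.65051 half-year periods = 4.32525 years.
Modified duration = D_Mac / (1 + y) = 4.32525 / 1.05725 = 4.09104 years.

4.091 years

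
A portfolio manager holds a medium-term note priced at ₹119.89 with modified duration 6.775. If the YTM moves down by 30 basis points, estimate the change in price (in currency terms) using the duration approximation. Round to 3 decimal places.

Duration approximation: ΔP/P ≈ -D_mod · Δy = -6.775 × (-0.003) = +0.020325.
ΔP ≈ 119.89 × (+0.020325) = +2.43676425.

+₹2.437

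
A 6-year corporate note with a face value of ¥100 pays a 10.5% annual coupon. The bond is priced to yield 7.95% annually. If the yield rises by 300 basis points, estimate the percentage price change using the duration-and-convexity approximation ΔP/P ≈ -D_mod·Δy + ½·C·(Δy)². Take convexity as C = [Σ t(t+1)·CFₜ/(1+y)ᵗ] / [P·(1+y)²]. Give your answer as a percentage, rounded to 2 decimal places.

-12.18%

With y = 0.0795:
  t   CF        PV=CF/(1+0.0795)^t    t·PV        t(t+1)·PV
  1        10.50         9.7267         9.7267          19.4535
  2        10.50         9.0104        18.0208          54.0624
  3        10.50         8.3468        25.0405         100.1619
  4        10.50         7.7321        30.9285         154.6424
  5        10.50         7.1627        35.8134         214.8807
  6       110.50        69.8275       418.9649       2,932.7544
  Σ                    111.8062       538.4948       3,475.9552
P = 111.8062; D_Mac = 4.81632 yrs; D_mod = 4.46162 yrs; C = 26.67859.
Duration effect: -4.46162 × (+0.03) = -0.133849
Convexity effect: 0.5 × 26.67859 × (0.03)² = +0.0120054
ΔP/P ≈ -0.133849 + 0.0120054 = -0.121843 = -12.1843%.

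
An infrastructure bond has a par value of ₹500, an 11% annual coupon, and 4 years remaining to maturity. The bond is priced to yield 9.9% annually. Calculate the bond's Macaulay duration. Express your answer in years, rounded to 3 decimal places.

Periodic yield y = 0.099. Discount each cash flow and weight by its year:
  t   CF        PV=CF/(1+0.099)^t    t·PV
  1        55.00        50.0455        50.0455
  2        55.00        45.5373        91.0746
  3        55.00        41.4352       124.3056
  4       555.00       380.4541     1,521.8162
  Σ                    517.4721     1,787.2420
Price P = Σ PV = 517.4721.
Macaulay duration = Σ(t·PV) / P = 1,787.2420 / 517.4721 = 3.45379 years.

3.454 years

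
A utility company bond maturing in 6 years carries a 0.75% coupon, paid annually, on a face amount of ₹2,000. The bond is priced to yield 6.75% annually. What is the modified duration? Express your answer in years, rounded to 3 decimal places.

5.493 years

Periodic yield y = 0.0675. First find Macaulay duration:
  t   CF        PV=CF/(1+0.0675)^t    t·PV
  1        15.00        14.0515        14.0515
  2        15.00        13.1630        26.3260
  3        15.00        12.3307        36.9921
  4        15.00        11.5510        46.2040
  5        15.00        10.8206        54.1031
  6     2,015.00     1,361.6571     8,169.9425
  Σ                  1,423.5739     8,347.6192
P = 1,423.5739; Macaulay duration = 8,347.6192 / 1,423.5739 = 5.86385 years.
Modified duration = D_Mac / (1 + y) = 5.86385 / 1.0675 = 5.49306 years.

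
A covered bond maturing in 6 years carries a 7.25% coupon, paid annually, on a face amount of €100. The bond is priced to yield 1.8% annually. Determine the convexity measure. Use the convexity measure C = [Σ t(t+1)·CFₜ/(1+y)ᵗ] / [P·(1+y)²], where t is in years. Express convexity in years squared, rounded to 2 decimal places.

33.36

With y = 0.018:
  t   CF        PV=CF/(1+0.018)^t    t·PV        t(t+1)·PV
  1         7.25         7.1218         7.1218          14.2436
  2         7.25         6.9959        13.9918          41.9753
  3         7.25         6.8722        20.6165          82.4662
  4         7.25         6.7507        27.0027         135.0134
  5         7.25         6.6313        33.1565         198.9392
  6       107.25        96.3631       578.1784       4,047.2490
  Σ                    130.7349       680.0678       4,519.8867
P = 130.7349.
Convexity = Σ t(t+1)·PV / [P·(1+y)²] = 4,519.8867 / (130.7349 × 1.036324) = 33.36110.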